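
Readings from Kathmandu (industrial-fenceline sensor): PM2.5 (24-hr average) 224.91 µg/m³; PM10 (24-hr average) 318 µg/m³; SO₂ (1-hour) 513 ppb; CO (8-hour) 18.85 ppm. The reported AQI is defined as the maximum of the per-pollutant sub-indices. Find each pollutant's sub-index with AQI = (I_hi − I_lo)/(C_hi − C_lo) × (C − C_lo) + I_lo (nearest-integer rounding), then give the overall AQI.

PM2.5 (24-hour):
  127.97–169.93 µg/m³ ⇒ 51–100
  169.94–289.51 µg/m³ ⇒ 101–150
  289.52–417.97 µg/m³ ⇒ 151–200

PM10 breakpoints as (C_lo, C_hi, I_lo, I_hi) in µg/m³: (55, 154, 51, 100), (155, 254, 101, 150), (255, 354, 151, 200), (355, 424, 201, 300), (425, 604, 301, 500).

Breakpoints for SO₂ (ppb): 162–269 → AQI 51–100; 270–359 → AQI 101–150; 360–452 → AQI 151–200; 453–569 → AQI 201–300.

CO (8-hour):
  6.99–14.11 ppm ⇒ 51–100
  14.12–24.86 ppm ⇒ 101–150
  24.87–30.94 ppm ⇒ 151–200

252

PM2.5: 224.91 lies in 169.94–289.51, so I_lo=101, I_hi=150, C_lo=169.94, C_hi=289.51.
(150−101)/(289.51−169.94) × (224.91−169.94) + 101 = 49/119.57 × 54.97 + 101 ≈ 123.53 → 124.
PM10: row 255–354 (AQI 151–200). (200−151)·(318−255)/(354−255) + 151 = 49·63/99 + 151 ≈ 182.18 → 182.
SO₂: 513 ∈ [453, 569] ↔ index [201, 300].
201 + (513−453)·(300−201)/(569−453) = 201 + 60·99/116 ≈ 252.21, so AQI = 252.
CO 18.85: bracket 14.12–24.86 → index 101–150; slope 49/10.74, offset 4.73.
AQI = 101 + 49/10.74·4.73 ≈ 122.58 ⇒ 123.
Sub-indices: PM2.5→124, PM10→182, SO₂→252, CO→123. Overall AQI = max = 252; dominant pollutant is SO₂.
AQI 252: Very Unhealthy.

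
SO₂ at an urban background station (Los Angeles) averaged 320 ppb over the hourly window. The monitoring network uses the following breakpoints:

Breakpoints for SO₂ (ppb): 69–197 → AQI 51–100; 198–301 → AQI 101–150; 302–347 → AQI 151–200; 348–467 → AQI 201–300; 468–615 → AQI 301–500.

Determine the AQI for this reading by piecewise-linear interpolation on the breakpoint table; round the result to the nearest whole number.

SO₂: 320 lies in 302–347, so I_lo=151, I_hi=200, C_lo=302, C_hi=347.
(200−151)/(347−302) × (320−302) + 151 = 49/45 × 18 + 151 ≈ 170.60 → 171.

171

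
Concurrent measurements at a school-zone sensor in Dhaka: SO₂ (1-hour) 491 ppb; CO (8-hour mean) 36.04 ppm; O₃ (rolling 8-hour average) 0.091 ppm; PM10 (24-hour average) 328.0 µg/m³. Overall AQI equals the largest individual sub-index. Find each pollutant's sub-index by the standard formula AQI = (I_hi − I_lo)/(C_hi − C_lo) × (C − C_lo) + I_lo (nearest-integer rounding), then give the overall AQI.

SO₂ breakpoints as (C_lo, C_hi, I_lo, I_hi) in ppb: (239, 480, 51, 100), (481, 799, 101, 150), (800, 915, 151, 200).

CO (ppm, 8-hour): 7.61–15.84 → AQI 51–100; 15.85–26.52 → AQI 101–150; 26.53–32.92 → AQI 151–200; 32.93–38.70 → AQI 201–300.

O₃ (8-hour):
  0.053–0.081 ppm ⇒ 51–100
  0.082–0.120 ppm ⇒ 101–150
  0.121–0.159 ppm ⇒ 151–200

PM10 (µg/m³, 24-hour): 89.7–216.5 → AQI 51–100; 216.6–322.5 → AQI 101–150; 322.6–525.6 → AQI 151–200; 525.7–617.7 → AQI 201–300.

254

SO₂: 491 lies in 481–799, so I_lo=101, I_hi=150, C_lo=481, C_hi=799.
(150−101)/(799−481) × (491−481) + 101 = 49/318 × 10 + 101 ≈ 102.54 → 103.
CO: 36.04 lies in 32.93–38.70, so I_lo=201, I_hi=300, C_lo=32.93, C_hi=38.70.
(300−201)/(38.70−32.93) × (36.04−32.93) + 201 = 99/5.77 × 3.11 + 201 ≈ 254.36 → 254.
O₃: 0.091 ∈ [0.082, 0.120] ↔ index [101, 150].
101 + (0.091−0.082)·(150−101)/(0.120−0.082) = 101 + 0.009·49/0.038 ≈ 112.61, so AQI = 113.
PM10: row 322.6–525.6 (AQI 151–200). (200−151)·(328.0−322.6)/(525.6−322.6) + 151 = 49·5.4/203.0 + 151 ≈ 152.30 → 152.
Sub-indices: SO₂→103, CO→254, O₃→113, PM10→152. Overall AQI = max = 254; dominant pollutant is CO.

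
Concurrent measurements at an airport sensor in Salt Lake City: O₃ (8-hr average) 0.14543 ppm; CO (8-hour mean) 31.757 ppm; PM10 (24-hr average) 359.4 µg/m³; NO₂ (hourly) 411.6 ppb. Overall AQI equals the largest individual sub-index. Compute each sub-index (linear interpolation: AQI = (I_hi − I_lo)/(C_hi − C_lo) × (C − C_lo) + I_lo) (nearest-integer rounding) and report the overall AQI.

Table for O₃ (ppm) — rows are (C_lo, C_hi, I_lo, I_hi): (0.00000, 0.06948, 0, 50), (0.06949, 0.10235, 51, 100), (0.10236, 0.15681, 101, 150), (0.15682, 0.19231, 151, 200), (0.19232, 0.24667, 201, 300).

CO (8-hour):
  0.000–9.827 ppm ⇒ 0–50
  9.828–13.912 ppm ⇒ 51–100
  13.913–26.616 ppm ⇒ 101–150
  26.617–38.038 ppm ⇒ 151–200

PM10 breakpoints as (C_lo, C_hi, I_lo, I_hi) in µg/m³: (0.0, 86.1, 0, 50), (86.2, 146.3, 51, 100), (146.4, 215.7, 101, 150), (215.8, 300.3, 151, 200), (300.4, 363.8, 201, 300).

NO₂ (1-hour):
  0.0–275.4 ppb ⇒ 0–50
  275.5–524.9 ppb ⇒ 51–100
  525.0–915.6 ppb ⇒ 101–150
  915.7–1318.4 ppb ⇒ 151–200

O₃: 0.14543 lies in 0.10236–0.15681, so I_lo=101, I_hi=150, C_lo=0.10236, C_hi=0.15681.
(150−101)/(0.15681−0.10236) × (0.14543−0.10236) + 101 = 49/0.05445 × 0.04307 + 101 ≈ 139.76 → 140.
CO: 31.757 lies in 26.617–38.038, so I_lo=151, I_hi=200, C_lo=26.617, C_hi=38.038.
(200−151)/(38.038−26.617) × (31.757−26.617) + 151 = 49/11.421 × 5.140 + 151 ≈ 173.05 → 173.
PM10 359.4: bracket 300.4–363.8 → index 201–300; slope 99/63.4, offset 59.0.
AQI = 201 + 99/63.4·59.0 ≈ 293.13 ⇒ 293.
NO₂: 411.6 lies in 275.5–524.9, so I_lo=51, I_hi=100, C_lo=275.5, C_hi=524.9.
(100−51)/(524.9−275.5) × (411.6−275.5) + 51 = 49/249.4 × 136.1 + 51 ≈ 77.74 → 78.
Sub-indices: O₃→140, CO→173, PM10→293, NO₂→78. Overall AQI = max = 293; dominant pollutant is PM10.

293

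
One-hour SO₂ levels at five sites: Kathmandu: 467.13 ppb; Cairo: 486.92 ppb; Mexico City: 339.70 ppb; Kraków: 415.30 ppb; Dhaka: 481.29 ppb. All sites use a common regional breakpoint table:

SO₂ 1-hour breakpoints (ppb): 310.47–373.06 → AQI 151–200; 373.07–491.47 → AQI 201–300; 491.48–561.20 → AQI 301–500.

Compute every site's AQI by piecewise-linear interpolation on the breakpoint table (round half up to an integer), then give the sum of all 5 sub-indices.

1277

Kathmandu: row 373.07–491.47 (AQI 201–300). (300−201)·(467.13−373.07)/(491.47−373.07) + 201 = 99·94.06/118.40 + 201 ≈ 279.65 → 280.
Cairo: row 373.07–491.47 (AQI 201–300). (300−201)·(486.92−373.07)/(491.47−373.07) + 201 = 99·113.85/118.40 + 201 ≈ 296.20 → 296.
Mexico City: row 310.47–373.06 (AQI 151–200). (200−151)·(339.70−310.47)/(373.06−310.47) + 151 = 49·29.23/62.59 + 151 ≈ 173.88 → 174.
Kraków 415.30: bracket 373.07–491.47 → index 201–300; slope 99/118.40, offset 42.23.
AQI = 201 + 99/118.40·42.23 ≈ 236.31 ⇒ 236.
Dhaka: 481.29 ∈ [373.07, 491.47] ↔ index [201, 300].
201 + (481.29−373.07)·(300−201)/(491.47−373.07) = 201 + 108.22·99/118.40 ≈ 291.49, so AQI = 291.
AQIs: Kathmandu=280, Cairo=296, Mexico City=174, Kraków=236, Dhaka=291. Sum = 280 + 296 + 174 + 236 + 291 = 1277.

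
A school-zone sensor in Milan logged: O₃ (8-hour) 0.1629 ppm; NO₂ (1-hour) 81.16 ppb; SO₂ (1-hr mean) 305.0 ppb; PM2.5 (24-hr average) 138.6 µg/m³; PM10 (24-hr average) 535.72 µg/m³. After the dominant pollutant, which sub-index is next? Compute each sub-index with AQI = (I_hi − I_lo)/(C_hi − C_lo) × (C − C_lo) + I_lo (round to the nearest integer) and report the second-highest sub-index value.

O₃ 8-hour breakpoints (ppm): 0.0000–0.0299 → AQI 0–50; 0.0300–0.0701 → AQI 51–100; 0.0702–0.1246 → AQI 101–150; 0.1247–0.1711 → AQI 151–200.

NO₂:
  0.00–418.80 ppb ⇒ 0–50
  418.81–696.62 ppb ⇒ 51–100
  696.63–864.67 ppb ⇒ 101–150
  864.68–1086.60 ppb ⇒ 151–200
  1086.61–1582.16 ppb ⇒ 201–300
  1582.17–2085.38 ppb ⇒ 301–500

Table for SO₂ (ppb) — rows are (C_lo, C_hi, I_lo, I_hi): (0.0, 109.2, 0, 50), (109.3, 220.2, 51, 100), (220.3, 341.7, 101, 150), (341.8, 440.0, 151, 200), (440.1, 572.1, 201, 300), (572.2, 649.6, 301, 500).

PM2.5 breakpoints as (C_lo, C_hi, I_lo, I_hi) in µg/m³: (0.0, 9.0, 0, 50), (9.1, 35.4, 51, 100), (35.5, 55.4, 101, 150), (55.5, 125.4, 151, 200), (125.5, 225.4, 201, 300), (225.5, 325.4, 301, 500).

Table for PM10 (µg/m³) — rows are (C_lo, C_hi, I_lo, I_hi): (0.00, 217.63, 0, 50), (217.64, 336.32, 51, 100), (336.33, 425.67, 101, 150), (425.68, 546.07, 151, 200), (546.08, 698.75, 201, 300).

196

O₃: 0.1629 lies in 0.1247–0.1711, so I_lo=151, I_hi=200, C_lo=0.1247, C_hi=0.1711.
(200−151)/(0.1711−0.1247) × (0.1629−0.1247) + 151 = 49/0.0464 × 0.0382 + 151 ≈ 191.34 → 191.
NO₂: row 0.00–418.80 (AQI 0–50). (50−0)·(81.16−0.00)/(418.80−0.00) + 0 = 50·81.16/418.80 + 0 ≈ 9.69 → 10.
SO₂: 305.0 lies in 220.3–341.7, so I_lo=101, I_hi=150, C_lo=220.3, C_hi=341.7.
(150−101)/(341.7−220.3) × (305.0−220.3) + 101 = 49/121.4 × 84.7 + 101 ≈ 135.19 → 135.
PM2.5: 138.6 lies in 125.5–225.4, so I_lo=201, I_hi=300, C_lo=125.5, C_hi=225.4.
(300−201)/(225.4−125.5) × (138.6−125.5) + 201 = 99/99.9 × 13.1 + 201 ≈ 213.98 → 214.
PM10: row 425.68–546.07 (AQI 151–200). (200−151)·(535.72−425.68)/(546.07−425.68) + 151 = 49·110.04/120.39 + 151 ≈ 195.79 → 196.
Sub-indices: O₃→191, NO₂→10, SO₂→135, PM2.5→214, PM10→196. Ranked high→low: 214, 196, 191, 135, 10. Second-highest sub-index = 196.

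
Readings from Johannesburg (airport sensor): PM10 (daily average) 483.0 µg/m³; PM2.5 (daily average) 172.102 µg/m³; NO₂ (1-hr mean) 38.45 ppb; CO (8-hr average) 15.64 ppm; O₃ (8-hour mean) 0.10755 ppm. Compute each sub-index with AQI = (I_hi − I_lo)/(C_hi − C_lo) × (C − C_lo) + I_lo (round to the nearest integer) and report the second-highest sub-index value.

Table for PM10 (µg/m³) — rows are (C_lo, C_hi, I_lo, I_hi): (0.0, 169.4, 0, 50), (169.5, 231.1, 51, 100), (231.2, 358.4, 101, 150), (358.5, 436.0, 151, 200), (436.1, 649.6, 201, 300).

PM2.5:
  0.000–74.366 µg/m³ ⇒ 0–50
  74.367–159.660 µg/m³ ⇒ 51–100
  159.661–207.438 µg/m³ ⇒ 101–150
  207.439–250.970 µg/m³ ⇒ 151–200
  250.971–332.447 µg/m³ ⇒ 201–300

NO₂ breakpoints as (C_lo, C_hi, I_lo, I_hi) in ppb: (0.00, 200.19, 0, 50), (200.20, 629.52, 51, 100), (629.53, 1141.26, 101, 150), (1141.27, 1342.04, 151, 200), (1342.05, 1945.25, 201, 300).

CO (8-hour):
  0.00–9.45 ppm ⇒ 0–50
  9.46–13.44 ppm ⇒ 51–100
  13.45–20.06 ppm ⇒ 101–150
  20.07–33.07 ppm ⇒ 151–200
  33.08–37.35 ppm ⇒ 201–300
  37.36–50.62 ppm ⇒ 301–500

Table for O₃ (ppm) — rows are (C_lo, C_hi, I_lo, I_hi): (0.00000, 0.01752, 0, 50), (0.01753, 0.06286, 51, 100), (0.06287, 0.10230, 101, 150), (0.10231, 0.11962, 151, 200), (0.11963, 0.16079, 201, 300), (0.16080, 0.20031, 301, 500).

166

PM10: row 436.1–649.6 (AQI 201–300). (300−201)·(483.0−436.1)/(649.6−436.1) + 201 = 99·46.9/213.5 + 201 ≈ 222.75 → 223.
PM2.5: 172.102 ∈ [159.661, 207.438] ↔ index [101, 150].
101 + (172.102−159.661)·(150−101)/(207.438−159.661) = 101 + 12.441·49/47.777 ≈ 113.76, so AQI = 114.
NO₂: row 0.00–200.19 (AQI 0–50). (50−0)·(38.45−0.00)/(200.19−0.00) + 0 = 50·38.45/200.19 + 0 ≈ 9.60 → 10.
CO: 15.64 lies in 13.45–20.06, so I_lo=101, I_hi=150, C_lo=13.45, C_hi=20.06.
(150−101)/(20.06−13.45) × (15.64−13.45) + 101 = 49/6.61 × 2.19 + 101 ≈ 117.23 → 117.
O₃: 0.10755 lies in 0.10231–0.11962, so I_lo=151, I_hi=200, C_lo=0.10231, C_hi=0.11962.
(200−151)/(0.11962−0.10231) × (0.10755−0.10231) + 151 = 49/0.01731 × 0.00524 + 151 ≈ 165.83 → 166.
Sub-indices: PM10→223, PM2.5→114, NO₂→10, CO→117, O₃→166. Ranked high→low: 223, 166, 117, 114, 10. Second-highest sub-index = 166.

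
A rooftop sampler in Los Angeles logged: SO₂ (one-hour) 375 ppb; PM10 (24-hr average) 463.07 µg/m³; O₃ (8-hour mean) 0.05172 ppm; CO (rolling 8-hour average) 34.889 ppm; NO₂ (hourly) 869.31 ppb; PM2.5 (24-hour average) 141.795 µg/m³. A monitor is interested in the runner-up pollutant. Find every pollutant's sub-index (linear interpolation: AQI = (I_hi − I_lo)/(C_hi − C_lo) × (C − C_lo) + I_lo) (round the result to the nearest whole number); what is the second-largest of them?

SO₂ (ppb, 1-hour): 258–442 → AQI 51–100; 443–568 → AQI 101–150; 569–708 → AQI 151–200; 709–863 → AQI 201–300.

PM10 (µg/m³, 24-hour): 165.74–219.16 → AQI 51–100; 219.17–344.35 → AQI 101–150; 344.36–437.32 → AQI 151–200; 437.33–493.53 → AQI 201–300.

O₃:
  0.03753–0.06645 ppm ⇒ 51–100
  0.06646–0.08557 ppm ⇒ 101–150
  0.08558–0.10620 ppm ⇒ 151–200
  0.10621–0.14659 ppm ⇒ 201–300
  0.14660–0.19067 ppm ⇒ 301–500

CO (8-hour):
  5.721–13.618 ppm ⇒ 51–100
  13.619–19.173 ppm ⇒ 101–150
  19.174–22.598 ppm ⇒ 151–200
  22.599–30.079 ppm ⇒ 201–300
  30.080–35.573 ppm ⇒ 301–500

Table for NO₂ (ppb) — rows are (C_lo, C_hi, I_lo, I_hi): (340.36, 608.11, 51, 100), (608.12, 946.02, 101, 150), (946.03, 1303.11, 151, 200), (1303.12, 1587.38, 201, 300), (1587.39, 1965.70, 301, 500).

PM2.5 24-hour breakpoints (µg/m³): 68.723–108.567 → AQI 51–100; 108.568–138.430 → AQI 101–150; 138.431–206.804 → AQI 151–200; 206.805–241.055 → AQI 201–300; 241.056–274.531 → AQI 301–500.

SO₂: 375 lies in 258–442, so I_lo=51, I_hi=100, C_lo=258, C_hi=442.
(100−51)/(442−258) × (375−258) + 51 = 49/184 × 117 + 51 ≈ 82.16 → 82.
PM10: row 437.33–493.53 (AQI 201–300). (300−201)·(463.07−437.33)/(493.53−437.33) + 201 = 99·25.74/56.20 + 201 ≈ 246.34 → 246.
O₃: 0.05172 ∈ [0.03753, 0.06645] ↔ index [51, 100].
51 + (0.05172−0.03753)·(100−51)/(0.06645−0.03753) = 51 + 0.01419·49/0.02892 ≈ 75.04, so AQI = 75.
CO: 34.889 lies in 30.080–35.573, so I_lo=301, I_hi=500, C_lo=30.080, C_hi=35.573.
(500−301)/(35.573−30.080) × (34.889−30.080) + 301 = 199/5.493 × 4.809 + 301 ≈ 475.22 → 475.
NO₂: 869.31 ∈ [608.12, 946.02] ↔ index [101, 150].
101 + (869.31−608.12)·(150−101)/(946.02−608.12) = 101 + 261.19·49/337.90 ≈ 138.88, so AQI = 139.
PM2.5: row 138.431–206.804 (AQI 151–200). (200−151)·(141.795−138.431)/(206.804−138.431) + 151 = 49·3.364/68.373 + 151 ≈ 153.41 → 153.
Sub-indices: SO₂→82, PM10→246, O₃→75, CO→475, NO₂→139, PM2.5→153. Ranked high→low: 475, 246, 153, 139, 82, 75. Second-highest sub-index = 246.

246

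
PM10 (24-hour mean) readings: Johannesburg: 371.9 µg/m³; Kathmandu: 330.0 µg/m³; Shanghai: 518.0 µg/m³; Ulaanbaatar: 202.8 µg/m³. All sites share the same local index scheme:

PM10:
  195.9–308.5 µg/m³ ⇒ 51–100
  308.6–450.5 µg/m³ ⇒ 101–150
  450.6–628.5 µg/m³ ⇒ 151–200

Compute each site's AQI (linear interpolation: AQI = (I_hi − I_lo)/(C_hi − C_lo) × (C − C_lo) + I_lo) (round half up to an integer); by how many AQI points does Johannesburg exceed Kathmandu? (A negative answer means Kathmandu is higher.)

Johannesburg: 371.9 ∈ [308.6, 450.5] ↔ index [101, 150].
101 + (371.9−308.6)·(150−101)/(450.5−308.6) = 101 + 63.3·49/141.9 ≈ 122.86, so AQI = 123.
Kathmandu: 330.0 lies in 308.6–450.5, so I_lo=101, I_hi=150, C_lo=308.6, C_hi=450.5.
(150−101)/(450.5−308.6) × (330.0−308.6) + 101 = 49/141.9 × 21.4 + 101 ≈ 108.39 → 108.
Shanghai: 518.0 lies in 450.6–628.5, so I_lo=151, I_hi=200, C_lo=450.6, C_hi=628.5.
(200−151)/(628.5−450.6) × (518.0−450.6) + 151 = 49/177.9 × 67.4 + 151 ≈ 169.56 → 170.
Ulaanbaatar: row 195.9–308.5 (AQI 51–100). (100−51)·(202.8−195.9)/(308.5−195.9) + 51 = 49·6.9/112.6 + 51 ≈ 54.00 → 54.
AQIs: Johannesburg=123, Kathmandu=108, Shanghai=170, Ulaanbaatar=54. Johannesburg (123) − Kathmandu (108) = 15.

15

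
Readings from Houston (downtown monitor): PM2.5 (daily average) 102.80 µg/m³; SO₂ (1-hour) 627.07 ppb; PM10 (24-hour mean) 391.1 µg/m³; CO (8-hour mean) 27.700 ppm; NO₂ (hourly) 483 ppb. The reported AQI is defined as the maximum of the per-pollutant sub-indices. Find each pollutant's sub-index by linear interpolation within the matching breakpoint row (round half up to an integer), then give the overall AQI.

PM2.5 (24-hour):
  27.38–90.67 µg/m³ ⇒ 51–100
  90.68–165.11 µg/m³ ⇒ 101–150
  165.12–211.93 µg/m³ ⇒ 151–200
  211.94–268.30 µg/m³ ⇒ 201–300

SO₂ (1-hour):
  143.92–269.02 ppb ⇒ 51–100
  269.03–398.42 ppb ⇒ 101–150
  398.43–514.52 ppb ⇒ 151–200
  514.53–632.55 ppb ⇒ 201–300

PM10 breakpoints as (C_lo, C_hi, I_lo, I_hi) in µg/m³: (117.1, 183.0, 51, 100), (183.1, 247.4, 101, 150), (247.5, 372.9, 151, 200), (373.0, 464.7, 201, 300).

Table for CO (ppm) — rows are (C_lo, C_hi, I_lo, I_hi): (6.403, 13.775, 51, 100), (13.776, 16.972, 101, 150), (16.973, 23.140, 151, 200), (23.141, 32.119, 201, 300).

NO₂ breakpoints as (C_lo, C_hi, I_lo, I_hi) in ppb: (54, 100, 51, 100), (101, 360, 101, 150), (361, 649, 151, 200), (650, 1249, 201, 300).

295

PM2.5 102.80: bracket 90.68–165.11 → index 101–150; slope 49/74.43, offset 12.12.
AQI = 101 + 49/74.43·12.12 ≈ 108.98 ⇒ 109.
SO₂: 627.07 ∈ [514.53, 632.55] ↔ index [201, 300].
201 + (627.07−514.53)·(300−201)/(632.55−514.53) = 201 + 112.54·99/118.02 ≈ 295.40, so AQI = 295.
PM10: 391.1 lies in 373.0–464.7, so I_lo=201, I_hi=300, C_lo=373.0, C_hi=464.7.
(300−201)/(464.7−373.0) × (391.1−373.0) + 201 = 99/91.7 × 18.1 + 201 ≈ 220.54 → 221.
CO: row 23.141–32.119 (AQI 201–300). (300−201)·(27.700−23.141)/(32.119−23.141) + 201 = 99·4.559/8.978 + 201 ≈ 251.27 → 251.
NO₂: row 361–649 (AQI 151–200). (200−151)·(483−361)/(649−361) + 151 = 49·122/288 + 151 ≈ 171.76 → 172.
Sub-indices: PM2.5→109, SO₂→295, PM10→221, CO→251, NO₂→172. Overall AQI = max = 295; dominant pollutant is SO₂.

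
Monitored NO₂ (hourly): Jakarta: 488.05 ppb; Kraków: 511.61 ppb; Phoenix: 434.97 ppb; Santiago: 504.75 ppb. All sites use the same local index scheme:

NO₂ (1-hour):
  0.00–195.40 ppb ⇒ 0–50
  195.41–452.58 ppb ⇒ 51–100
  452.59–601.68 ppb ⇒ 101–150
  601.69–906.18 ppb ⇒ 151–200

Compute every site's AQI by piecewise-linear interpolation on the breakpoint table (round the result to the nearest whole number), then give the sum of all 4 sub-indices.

Jakarta 488.05: bracket 452.59–601.68 → index 101–150; slope 49/149.09, offset 35.46.
AQI = 101 + 49/149.09·35.46 ≈ 112.65 ⇒ 113.
Kraków 511.61: bracket 452.59–601.68 → index 101–150; slope 49/149.09, offset 59.02.
AQI = 101 + 49/149.09·59.02 ≈ 120.40 ⇒ 120.
Phoenix: row 195.41–452.58 (AQI 51–100). (100−51)·(434.97−195.41)/(452.58−195.41) + 51 = 49·239.56/257.17 + 51 ≈ 96.64 → 97.
Santiago: 504.75 ∈ [452.59, 601.68] ↔ index [101, 150].
101 + (504.75−452.59)·(150−101)/(601.68−452.59) = 101 + 52.16·49/149.09 ≈ 118.14, so AQI = 118.
AQIs: Jakarta=113, Kraków=120, Phoenix=97, Santiago=118. Sum = 113 + 120 + 97 + 118 = 448.

448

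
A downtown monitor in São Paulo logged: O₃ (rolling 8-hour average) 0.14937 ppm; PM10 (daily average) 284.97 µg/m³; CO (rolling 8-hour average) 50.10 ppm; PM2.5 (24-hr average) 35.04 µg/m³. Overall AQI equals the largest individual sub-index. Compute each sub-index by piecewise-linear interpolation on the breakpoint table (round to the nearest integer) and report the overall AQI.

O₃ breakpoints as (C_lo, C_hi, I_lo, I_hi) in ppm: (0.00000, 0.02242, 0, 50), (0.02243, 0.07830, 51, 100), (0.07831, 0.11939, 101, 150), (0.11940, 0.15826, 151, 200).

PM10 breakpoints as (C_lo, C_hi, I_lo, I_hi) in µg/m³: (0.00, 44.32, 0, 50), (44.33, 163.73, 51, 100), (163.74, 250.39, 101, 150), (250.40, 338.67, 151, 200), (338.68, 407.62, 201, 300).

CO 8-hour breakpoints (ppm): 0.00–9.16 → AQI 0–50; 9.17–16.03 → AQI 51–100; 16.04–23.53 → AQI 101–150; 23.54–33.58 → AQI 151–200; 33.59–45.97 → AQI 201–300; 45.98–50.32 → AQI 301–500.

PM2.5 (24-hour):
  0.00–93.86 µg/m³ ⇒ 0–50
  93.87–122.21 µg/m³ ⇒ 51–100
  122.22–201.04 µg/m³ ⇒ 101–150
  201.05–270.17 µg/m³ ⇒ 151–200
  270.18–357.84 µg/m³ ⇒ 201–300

O₃: row 0.11940–0.15826 (AQI 151–200). (200−151)·(0.14937−0.11940)/(0.15826−0.11940) + 151 = 49·0.02997/0.03886 + 151 ≈ 188.79 → 189.
PM10: 284.97 lies in 250.40–338.67, so I_lo=151, I_hi=200, C_lo=250.40, C_hi=338.67.
(200−151)/(338.67−250.40) × (284.97−250.40) + 151 = 49/88.27 × 34.57 + 151 ≈ 170.19 → 170.
CO: row 45.98–50.32 (AQI 301–500). (500−301)·(50.10−45.98)/(50.32−45.98) + 301 = 199·4.12/4.34 + 301 ≈ 489.91 → 490.
PM2.5 35.04: bracket 0.00–93.86 → index 0–50; slope 50/93.86, offset 35.04.
AQI = 0 + 50/93.86·35.04 ≈ 18.67 ⇒ 19.
Sub-indices: O₃→189, PM10→170, CO→490, PM2.5→19. Overall AQI = max = 490; dominant pollutant is CO.
AQI 490: Hazardous.

490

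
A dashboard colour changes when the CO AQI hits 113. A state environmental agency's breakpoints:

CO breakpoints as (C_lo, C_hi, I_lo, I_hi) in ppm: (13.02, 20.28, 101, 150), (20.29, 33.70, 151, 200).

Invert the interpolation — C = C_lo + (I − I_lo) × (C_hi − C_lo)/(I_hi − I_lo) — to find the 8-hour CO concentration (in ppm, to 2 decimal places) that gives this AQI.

14.80

AQI 113 lies in the 101–150 band, which corresponds to 13.02–20.28 ppm.
C = 13.02 + (113−101)×(20.28−13.02)/(150−101) = 13.02 + 12×7.26/49 ≈ 14.7980 ppm → 14.80 ppm to 2 dp.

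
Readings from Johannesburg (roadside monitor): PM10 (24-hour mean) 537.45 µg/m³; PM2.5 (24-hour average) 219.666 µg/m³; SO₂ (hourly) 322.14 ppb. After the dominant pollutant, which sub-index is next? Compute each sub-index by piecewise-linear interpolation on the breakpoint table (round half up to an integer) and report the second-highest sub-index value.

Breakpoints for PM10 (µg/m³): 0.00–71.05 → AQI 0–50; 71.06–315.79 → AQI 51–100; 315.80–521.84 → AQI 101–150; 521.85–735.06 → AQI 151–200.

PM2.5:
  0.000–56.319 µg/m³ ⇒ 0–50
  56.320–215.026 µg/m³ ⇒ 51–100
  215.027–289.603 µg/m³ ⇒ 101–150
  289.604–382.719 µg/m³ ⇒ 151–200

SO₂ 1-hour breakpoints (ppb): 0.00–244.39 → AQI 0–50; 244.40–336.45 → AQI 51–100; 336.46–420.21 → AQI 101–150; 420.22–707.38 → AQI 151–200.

104

PM10: 537.45 lies in 521.85–735.06, so I_lo=151, I_hi=200, C_lo=521.85, C_hi=735.06.
(200−151)/(735.06−521.85) × (537.45−521.85) + 151 = 49/213.21 × 15.60 + 151 ≈ 154.59 → 155.
PM2.5: 219.666 ∈ [215.027, 289.603] ↔ index [101, 150].
101 + (219.666−215.027)·(150−101)/(289.603−215.027) = 101 + 4.639·49/74.576 ≈ 104.05, so AQI = 104.
SO₂: 322.14 lies in 244.40–336.45, so I_lo=51, I_hi=100, C_lo=244.40, C_hi=336.45.
(100−51)/(336.45−244.40) × (322.14−244.40) + 51 = 49/92.05 × 77.74 + 51 ≈ 92.38 → 92.
Sub-indices: PM10→155, PM2.5→104, SO₂→92. Ranked high→low: 155, 104, 92. Second-highest sub-index = 104.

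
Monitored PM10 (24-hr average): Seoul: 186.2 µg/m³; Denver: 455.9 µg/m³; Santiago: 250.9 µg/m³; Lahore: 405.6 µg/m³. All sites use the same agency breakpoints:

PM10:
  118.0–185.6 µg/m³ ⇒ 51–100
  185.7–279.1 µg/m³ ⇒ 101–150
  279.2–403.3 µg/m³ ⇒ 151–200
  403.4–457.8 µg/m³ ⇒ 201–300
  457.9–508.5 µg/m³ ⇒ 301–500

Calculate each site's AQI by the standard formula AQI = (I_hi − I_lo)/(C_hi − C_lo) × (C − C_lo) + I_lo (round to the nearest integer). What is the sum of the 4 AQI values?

738

Seoul: 186.2 ∈ [185.7, 279.1] ↔ index [101, 150].
101 + (186.2−185.7)·(150−101)/(279.1−185.7) = 101 + 0.5·49/93.4 ≈ 101.26, so AQI = 101.
Denver 455.9: bracket 403.4–457.8 → index 201–300; slope 99/54.4, offset 52.5.
AQI = 201 + 99/54.4·52.5 ≈ 296.54 ⇒ 297.
Santiago: 250.9 ∈ [185.7, 279.1] ↔ index [101, 150].
101 + (250.9−185.7)·(150−101)/(279.1−185.7) = 101 + 65.2·49/93.4 ≈ 135.21, so AQI = 135.
Lahore 405.6: bracket 403.4–457.8 → index 201–300; slope 99/54.4, offset 2.2.
AQI = 201 + 99/54.4·2.2 ≈ 205.00 ⇒ 205.
AQIs: Seoul=101, Denver=297, Santiago=135, Lahore=205. Sum = 101 + 297 + 135 + 205 = 738.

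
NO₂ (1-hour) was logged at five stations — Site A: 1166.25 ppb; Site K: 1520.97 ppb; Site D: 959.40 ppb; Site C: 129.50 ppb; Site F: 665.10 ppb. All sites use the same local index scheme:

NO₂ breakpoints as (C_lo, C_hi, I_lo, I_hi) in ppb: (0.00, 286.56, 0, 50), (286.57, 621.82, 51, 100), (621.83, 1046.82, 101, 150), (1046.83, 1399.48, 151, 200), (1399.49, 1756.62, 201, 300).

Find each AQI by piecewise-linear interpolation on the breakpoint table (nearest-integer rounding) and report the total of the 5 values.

672

Site A: 1166.25 ∈ [1046.83, 1399.48] ↔ index [151, 200].
151 + (1166.25−1046.83)·(200−151)/(1399.48−1046.83) = 151 + 119.42·49/352.65 ≈ 167.59, so AQI = 168.
Site K 1520.97: bracket 1399.49–1756.62 → index 201–300; slope 99/357.13, offset 121.48.
AQI = 201 + 99/357.13·121.48 ≈ 234.68 ⇒ 235.
Site D: 959.40 lies in 621.83–1046.82, so I_lo=101, I_hi=150, C_lo=621.83, C_hi=1046.82.
(150−101)/(1046.82−621.83) × (959.40−621.83) + 101 = 49/424.99 × 337.57 + 101 ≈ 139.92 → 140.
Site C: 129.50 lies in 0.00–286.56, so I_lo=0, I_hi=50, C_lo=0.00, C_hi=286.56.
(50−0)/(286.56−0.00) × (129.50−0.00) + 0 = 50/286.56 × 129.50 + 0 ≈ 22.60 → 23.
Site F: row 621.83–1046.82 (AQI 101–150). (150−101)·(665.10−621.83)/(1046.82−621.83) + 101 = 49·43.27/424.99 + 101 ≈ 105.99 → 106.
AQIs: Site A=168, Site K=235, Site D=140, Site C=23, Site F=106. Sum = 168 + 235 + 140 + 23 + 106 = 672.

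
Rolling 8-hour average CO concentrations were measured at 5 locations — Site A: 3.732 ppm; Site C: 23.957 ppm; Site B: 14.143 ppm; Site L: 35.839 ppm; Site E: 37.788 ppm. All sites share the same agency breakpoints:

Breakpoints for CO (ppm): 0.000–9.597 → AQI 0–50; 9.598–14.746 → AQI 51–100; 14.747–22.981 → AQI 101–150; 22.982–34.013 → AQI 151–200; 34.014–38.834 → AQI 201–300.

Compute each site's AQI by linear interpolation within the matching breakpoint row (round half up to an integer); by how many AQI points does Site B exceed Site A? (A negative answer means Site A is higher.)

75

Site A 3.732: bracket 0.000–9.597 → index 0–50; slope 50/9.597, offset 3.732.
AQI = 0 + 50/9.597·3.732 ≈ 19.44 ⇒ 19.
Site C 23.957: bracket 22.982–34.013 → index 151–200; slope 49/11.031, offset 0.975.
AQI = 151 + 49/11.031·0.975 ≈ 155.33 ⇒ 155.
Site B: 14.143 lies in 9.598–14.746, so I_lo=51, I_hi=100, C_lo=9.598, C_hi=14.746.
(100−51)/(14.746−9.598) × (14.143−9.598) + 51 = 49/5.148 × 4.545 + 51 ≈ 94.26 → 94.
Site L: 35.839 lies in 34.014–38.834, so I_lo=201, I_hi=300, C_lo=34.014, C_hi=38.834.
(300−201)/(38.834−34.014) × (35.839−34.014) + 201 = 99/4.820 × 1.825 + 201 ≈ 238.48 → 238.
Site E 37.788: bracket 34.014–38.834 → index 201–300; slope 99/4.820, offset 3.774.
AQI = 201 + 99/4.820·3.774 ≈ 278.52 ⇒ 279.
AQIs: Site A=19, Site C=155, Site B=94, Site L=238, Site E=279. Site B (94) − Site A (19) = 75.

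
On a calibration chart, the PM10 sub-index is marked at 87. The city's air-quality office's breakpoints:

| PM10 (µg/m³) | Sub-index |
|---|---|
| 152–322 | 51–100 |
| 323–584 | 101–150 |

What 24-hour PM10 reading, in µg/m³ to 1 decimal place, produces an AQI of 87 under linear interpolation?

276.9

AQI 87 lies in the 51–100 band, which corresponds to 152–322 µg/m³.
C = 152 + (87−51)×(322−152)/(100−51) = 152 + 36×170/49 ≈ 276.898 µg/m³ → 276.9 µg/m³ to 1 dp.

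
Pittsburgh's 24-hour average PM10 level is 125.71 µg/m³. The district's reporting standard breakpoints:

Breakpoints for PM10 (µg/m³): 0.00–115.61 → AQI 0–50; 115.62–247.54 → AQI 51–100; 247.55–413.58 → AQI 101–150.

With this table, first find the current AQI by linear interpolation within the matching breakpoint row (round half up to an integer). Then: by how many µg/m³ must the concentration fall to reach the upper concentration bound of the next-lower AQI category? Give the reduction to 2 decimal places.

10.10

PM10: 125.71 lies in 115.62–247.54, so I_lo=51, I_hi=100, C_lo=115.62, C_hi=247.54.
(100−51)/(247.54−115.62) × (125.71−115.62) + 51 = 49/131.92 × 10.09 + 51 ≈ 54.75 → 55.
Current AQI 55 is in the Moderate range (51–100). The next-lower category tops out at AQI 50, whose upper concentration bound is 115.61 µg/m³.
Reduction needed = 125.71 − 115.61 = 10.10 µg/m³.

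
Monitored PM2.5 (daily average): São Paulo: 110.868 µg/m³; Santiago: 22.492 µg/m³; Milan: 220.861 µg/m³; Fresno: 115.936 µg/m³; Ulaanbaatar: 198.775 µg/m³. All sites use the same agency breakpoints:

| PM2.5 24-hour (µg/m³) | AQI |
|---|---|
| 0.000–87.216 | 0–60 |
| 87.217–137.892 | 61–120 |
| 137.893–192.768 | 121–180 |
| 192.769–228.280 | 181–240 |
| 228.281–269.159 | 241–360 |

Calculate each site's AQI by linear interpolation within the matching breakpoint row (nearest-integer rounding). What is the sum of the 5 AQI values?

617

São Paulo: 110.868 ∈ [87.217, 137.892] ↔ index [61, 120].
61 + (110.868−87.217)·(120−61)/(137.892−87.217) = 61 + 23.651·59/50.675 ≈ 88.54, so AQI = 89.
Santiago: 22.492 lies in 0.000–87.216, so I_lo=0, I_hi=60, C_lo=0.000, C_hi=87.216.
(60−0)/(87.216−0.000) × (22.492−0.000) + 0 = 60/87.216 × 22.492 + 0 ≈ 15.47 → 15.
Milan: 220.861 ∈ [192.769, 228.280] ↔ index [181, 240].
181 + (220.861−192.769)·(240−181)/(228.280−192.769) = 181 + 28.092·59/35.511 ≈ 227.67, so AQI = 228.
Fresno 115.936: bracket 87.217–137.892 → index 61–120; slope 59/50.675, offset 28.719.
AQI = 61 + 59/50.675·28.719 ≈ 94.44 ⇒ 94.
Ulaanbaatar: row 192.769–228.280 (AQI 181–240). (240−181)·(198.775−192.769)/(228.280−192.769) + 181 = 59·6.006/35.511 + 181 ≈ 190.98 → 191.
AQIs: São Paulo=89, Santiago=15, Milan=228, Fresno=94, Ulaanbaatar=191. Sum = 89 + 15 + 228 + 94 + 191 = 617.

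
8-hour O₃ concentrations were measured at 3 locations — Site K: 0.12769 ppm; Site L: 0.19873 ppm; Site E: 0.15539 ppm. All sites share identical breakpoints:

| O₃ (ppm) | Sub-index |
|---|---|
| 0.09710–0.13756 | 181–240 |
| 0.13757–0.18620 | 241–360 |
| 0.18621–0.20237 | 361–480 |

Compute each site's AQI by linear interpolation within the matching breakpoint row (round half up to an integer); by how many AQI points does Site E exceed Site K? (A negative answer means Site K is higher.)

59

Site K: 0.12769 lies in 0.09710–0.13756, so I_lo=181, I_hi=240, C_lo=0.09710, C_hi=0.13756.
(240−181)/(0.13756−0.09710) × (0.12769−0.09710) + 181 = 59/0.04046 × 0.03059 + 181 ≈ 225.61 → 226.
Site L: 0.19873 ∈ [0.18621, 0.20237] ↔ index [361, 480].
361 + (0.19873−0.18621)·(480−361)/(0.20237−0.18621) = 361 + 0.01252·119/0.01616 ≈ 453.20, so AQI = 453.
Site E: 0.15539 ∈ [0.13757, 0.18620] ↔ index [241, 360].
241 + (0.15539−0.13757)·(360−241)/(0.18620−0.13757) = 241 + 0.01782·119/0.04863 ≈ 284.61, so AQI = 285.
AQIs: Site K=226, Site L=453, Site E=285. Site E (285) − Site K (226) = 59.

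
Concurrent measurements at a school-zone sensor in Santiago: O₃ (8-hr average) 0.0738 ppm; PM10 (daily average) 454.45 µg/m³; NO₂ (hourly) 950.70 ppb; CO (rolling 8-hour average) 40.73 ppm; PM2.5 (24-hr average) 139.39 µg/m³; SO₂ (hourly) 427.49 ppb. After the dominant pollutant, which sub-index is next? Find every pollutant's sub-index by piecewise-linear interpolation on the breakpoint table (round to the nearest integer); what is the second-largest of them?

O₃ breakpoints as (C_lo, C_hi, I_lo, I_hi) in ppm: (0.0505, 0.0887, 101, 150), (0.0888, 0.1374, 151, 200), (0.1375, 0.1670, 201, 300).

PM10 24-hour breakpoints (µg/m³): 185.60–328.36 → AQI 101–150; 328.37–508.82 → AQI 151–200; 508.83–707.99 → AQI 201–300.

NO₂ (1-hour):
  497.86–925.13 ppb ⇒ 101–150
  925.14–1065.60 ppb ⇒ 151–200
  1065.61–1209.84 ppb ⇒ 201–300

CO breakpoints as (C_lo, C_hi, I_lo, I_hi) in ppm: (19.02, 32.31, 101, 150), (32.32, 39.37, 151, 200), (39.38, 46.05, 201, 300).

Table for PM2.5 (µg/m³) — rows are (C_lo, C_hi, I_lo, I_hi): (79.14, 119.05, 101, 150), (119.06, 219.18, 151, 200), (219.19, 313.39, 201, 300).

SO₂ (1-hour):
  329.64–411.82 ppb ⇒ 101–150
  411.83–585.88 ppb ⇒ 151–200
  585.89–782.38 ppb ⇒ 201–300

185

O₃: 0.0738 lies in 0.0505–0.0887, so I_lo=101, I_hi=150, C_lo=0.0505, C_hi=0.0887.
(150−101)/(0.0887−0.0505) × (0.0738−0.0505) + 101 = 49/0.0382 × 0.0233 + 101 ≈ 130.89 → 131.
PM10: 454.45 ∈ [328.37, 508.82] ↔ index [151, 200].
151 + (454.45−328.37)·(200−151)/(508.82−328.37) = 151 + 126.08·49/180.45 ≈ 185.24, so AQI = 185.
NO₂: row 925.14–1065.60 (AQI 151–200). (200−151)·(950.70−925.14)/(1065.60−925.14) + 151 = 49·25.56/140.46 + 151 ≈ 159.92 → 160.
CO: 40.73 lies in 39.38–46.05, so I_lo=201, I_hi=300, C_lo=39.38, C_hi=46.05.
(300−201)/(46.05−39.38) × (40.73−39.38) + 201 = 99/6.67 × 1.35 + 201 ≈ 221.04 → 221.
PM2.5: 139.39 ∈ [119.06, 219.18] ↔ index [151, 200].
151 + (139.39−119.06)·(200−151)/(219.18−119.06) = 151 + 20.33·49/100.12 ≈ 160.95, so AQI = 161.
SO₂: 427.49 ∈ [411.83, 585.88] ↔ index [151, 200].
151 + (427.49−411.83)·(200−151)/(585.88−411.83) = 151 + 15.66·49/174.05 ≈ 155.41, so AQI = 155.
Sub-indices: O₃→131, PM10→185, NO₂→160, CO→221, PM2.5→161, SO₂→155. Ranked high→low: 221, 185, 161, 160, 155, 131. Second-highest sub-index = 185.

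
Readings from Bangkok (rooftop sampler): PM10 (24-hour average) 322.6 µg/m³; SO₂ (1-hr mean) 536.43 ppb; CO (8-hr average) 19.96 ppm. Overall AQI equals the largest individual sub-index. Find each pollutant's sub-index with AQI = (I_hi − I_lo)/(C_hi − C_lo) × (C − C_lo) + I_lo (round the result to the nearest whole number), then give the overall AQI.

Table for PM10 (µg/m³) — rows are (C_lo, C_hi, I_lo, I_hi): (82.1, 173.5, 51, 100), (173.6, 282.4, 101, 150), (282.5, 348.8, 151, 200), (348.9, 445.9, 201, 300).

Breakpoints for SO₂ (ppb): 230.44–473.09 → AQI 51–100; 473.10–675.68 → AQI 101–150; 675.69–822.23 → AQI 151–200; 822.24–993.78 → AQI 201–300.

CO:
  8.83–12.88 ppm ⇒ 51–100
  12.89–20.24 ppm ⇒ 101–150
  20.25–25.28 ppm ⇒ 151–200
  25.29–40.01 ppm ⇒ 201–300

181

PM10: 322.6 ∈ [282.5, 348.8] ↔ index [151, 200].
151 + (322.6−282.5)·(200−151)/(348.8−282.5) = 151 + 40.1·49/66.3 ≈ 180.64, so AQI = 181.
SO₂ 536.43: bracket 473.10–675.68 → index 101–150; slope 49/202.58, offset 63.33.
AQI = 101 + 49/202.58·63.33 ≈ 116.32 ⇒ 116.
CO: 19.96 lies in 12.89–20.24, so I_lo=101, I_hi=150, C_lo=12.89, C_hi=20.24.
(150−101)/(20.24−12.89) × (19.96−12.89) + 101 = 49/7.35 × 7.07 + 101 ≈ 148.13 → 148.
Sub-indices: PM10→181, SO₂→116, CO→148. Overall AQI = max = 181; dominant pollutant is PM10.
AQI 181: Unhealthy.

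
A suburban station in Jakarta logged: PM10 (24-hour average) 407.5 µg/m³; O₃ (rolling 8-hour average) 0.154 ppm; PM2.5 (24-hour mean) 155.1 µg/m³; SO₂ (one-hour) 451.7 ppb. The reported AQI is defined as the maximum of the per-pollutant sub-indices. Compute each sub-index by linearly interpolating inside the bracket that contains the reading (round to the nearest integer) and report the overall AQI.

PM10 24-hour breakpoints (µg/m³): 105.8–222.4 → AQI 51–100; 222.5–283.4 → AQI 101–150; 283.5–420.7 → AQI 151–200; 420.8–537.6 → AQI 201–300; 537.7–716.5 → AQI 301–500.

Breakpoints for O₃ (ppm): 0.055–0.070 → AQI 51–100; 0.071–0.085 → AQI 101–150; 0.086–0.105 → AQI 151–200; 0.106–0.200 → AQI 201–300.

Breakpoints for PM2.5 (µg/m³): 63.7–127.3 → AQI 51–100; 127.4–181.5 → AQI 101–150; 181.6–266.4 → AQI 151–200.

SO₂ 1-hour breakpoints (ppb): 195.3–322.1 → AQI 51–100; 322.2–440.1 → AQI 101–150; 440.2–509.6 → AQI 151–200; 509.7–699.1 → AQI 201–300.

252

PM10: 407.5 ∈ [283.5, 420.7] ↔ index [151, 200].
151 + (407.5−283.5)·(200−151)/(420.7−283.5) = 151 + 124.0·49/137.2 ≈ 195.29, so AQI = 195.
O₃: 0.154 lies in 0.106–0.200, so I_lo=201, I_hi=300, C_lo=0.106, C_hi=0.200.
(300−201)/(0.200−0.106) × (0.154−0.106) + 201 = 99/0.094 × 0.048 + 201 ≈ 251.55 → 252.
PM2.5: row 127.4–181.5 (AQI 101–150). (150−101)·(155.1−127.4)/(181.5−127.4) + 101 = 49·27.7/54.1 + 101 ≈ 126.09 → 126.
SO₂: row 440.2–509.6 (AQI 151–200). (200−151)·(451.7−440.2)/(509.6−440.2) + 151 = 49·11.5/69.4 + 151 ≈ 159.12 → 159.
Sub-indices: PM10→195, O₃→252, PM2.5→126, SO₂→159. Overall AQI = max = 252; dominant pollutant is O₃.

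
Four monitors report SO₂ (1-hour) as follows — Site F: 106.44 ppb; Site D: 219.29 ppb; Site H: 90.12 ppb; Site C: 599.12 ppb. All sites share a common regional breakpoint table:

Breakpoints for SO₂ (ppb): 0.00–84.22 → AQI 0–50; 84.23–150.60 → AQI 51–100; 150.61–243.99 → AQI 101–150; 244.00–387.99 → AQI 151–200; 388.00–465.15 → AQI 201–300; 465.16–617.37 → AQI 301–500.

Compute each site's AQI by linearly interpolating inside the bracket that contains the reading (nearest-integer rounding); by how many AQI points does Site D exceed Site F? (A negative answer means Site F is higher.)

70

Site F: 106.44 ∈ [84.23, 150.60] ↔ index [51, 100].
51 + (106.44−84.23)·(100−51)/(150.60−84.23) = 51 + 22.21·49/66.37 ≈ 67.40, so AQI = 67.
Site D: 219.29 lies in 150.61–243.99, so I_lo=101, I_hi=150, C_lo=150.61, C_hi=243.99.
(150−101)/(243.99−150.61) × (219.29−150.61) + 101 = 49/93.38 × 68.68 + 101 ≈ 137.04 → 137.
Site H: row 84.23–150.60 (AQI 51–100). (100−51)·(90.12−84.23)/(150.60−84.23) + 51 = 49·5.89/66.37 + 51 ≈ 55.35 → 55.
Site C: 599.12 ∈ [465.16, 617.37] ↔ index [301, 500].
301 + (599.12−465.16)·(500−301)/(617.37−465.16) = 301 + 133.96·199/152.21 ≈ 476.14, so AQI = 476.
AQIs: Site F=67, Site D=137, Site H=55, Site C=476. Site D (137) − Site F (67) = 70.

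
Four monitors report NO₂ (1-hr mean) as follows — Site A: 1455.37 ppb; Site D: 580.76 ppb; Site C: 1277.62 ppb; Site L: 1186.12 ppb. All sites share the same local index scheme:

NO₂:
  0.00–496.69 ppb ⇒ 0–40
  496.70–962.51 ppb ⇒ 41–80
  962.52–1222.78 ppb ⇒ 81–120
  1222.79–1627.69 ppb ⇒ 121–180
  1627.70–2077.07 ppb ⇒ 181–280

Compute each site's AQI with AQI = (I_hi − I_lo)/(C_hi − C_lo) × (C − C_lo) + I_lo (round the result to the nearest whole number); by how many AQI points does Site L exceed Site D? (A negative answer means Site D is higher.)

Site A: row 1222.79–1627.69 (AQI 121–180). (180−121)·(1455.37−1222.79)/(1627.69−1222.79) + 121 = 59·232.58/404.90 + 121 ≈ 154.89 → 155.
Site D 580.76: bracket 496.70–962.51 → index 41–80; slope 39/465.81, offset 84.06.
AQI = 41 + 39/465.81·84.06 ≈ 48.04 ⇒ 48.
Site C 1277.62: bracket 1222.79–1627.69 → index 121–180; slope 59/404.90, offset 54.83.
AQI = 121 + 59/404.90·54.83 ≈ 128.99 ⇒ 129.
Site L 1186.12: bracket 962.52–1222.78 → index 81–120; slope 39/260.26, offset 223.60.
AQI = 81 + 39/260.26·223.60 ≈ 114.51 ⇒ 115.
AQIs: Site A=155, Site D=48, Site C=129, Site L=115. Site L (115) − Site D (48) = 67.

67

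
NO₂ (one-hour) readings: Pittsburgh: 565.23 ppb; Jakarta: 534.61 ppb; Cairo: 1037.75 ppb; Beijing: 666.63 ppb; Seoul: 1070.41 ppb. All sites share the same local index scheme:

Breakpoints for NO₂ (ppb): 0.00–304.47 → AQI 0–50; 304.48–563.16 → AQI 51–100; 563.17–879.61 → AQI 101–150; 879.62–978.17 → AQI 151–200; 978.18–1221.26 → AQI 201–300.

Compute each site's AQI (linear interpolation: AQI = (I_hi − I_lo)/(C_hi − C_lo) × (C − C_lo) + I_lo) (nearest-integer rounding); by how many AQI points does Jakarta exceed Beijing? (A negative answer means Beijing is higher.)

-22

Pittsburgh: 565.23 lies in 563.17–879.61, so I_lo=101, I_hi=150, C_lo=563.17, C_hi=879.61.
(150−101)/(879.61−563.17) × (565.23−563.17) + 101 = 49/316.44 × 2.06 + 101 ≈ 101.32 → 101.
Jakarta 534.61: bracket 304.48–563.16 → index 51–100; slope 49/258.68, offset 230.13.
AQI = 51 + 49/258.68·230.13 ≈ 94.59 ⇒ 95.
Cairo 1037.75: bracket 978.18–1221.26 → index 201–300; slope 99/243.08, offset 59.57.
AQI = 201 + 99/243.08·59.57 ≈ 225.26 ⇒ 225.
Beijing: 666.63 lies in 563.17–879.61, so I_lo=101, I_hi=150, C_lo=563.17, C_hi=879.61.
(150−101)/(879.61−563.17) × (666.63−563.17) + 101 = 49/316.44 × 103.46 + 101 ≈ 117.02 → 117.
Seoul: 1070.41 ∈ [978.18, 1221.26] ↔ index [201, 300].
201 + (1070.41−978.18)·(300−201)/(1221.26−978.18) = 201 + 92.23·99/243.08 ≈ 238.56, so AQI = 239.
AQIs: Pittsburgh=101, Jakarta=95, Cairo=225, Beijing=117, Seoul=239. Jakarta (95) − Beijing (117) = -22.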